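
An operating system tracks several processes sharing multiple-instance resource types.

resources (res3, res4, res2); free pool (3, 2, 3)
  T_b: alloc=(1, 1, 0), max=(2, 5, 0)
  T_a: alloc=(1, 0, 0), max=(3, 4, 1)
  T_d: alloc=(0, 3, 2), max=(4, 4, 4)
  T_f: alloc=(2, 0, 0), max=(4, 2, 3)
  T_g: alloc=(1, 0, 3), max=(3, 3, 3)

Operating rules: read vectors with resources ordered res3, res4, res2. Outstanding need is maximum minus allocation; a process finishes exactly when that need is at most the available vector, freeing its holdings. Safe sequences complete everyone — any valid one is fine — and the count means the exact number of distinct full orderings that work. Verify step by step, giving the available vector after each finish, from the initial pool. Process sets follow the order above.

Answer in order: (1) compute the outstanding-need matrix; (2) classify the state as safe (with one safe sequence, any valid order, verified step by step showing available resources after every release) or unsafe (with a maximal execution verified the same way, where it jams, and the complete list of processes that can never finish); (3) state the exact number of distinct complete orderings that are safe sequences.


(1) Need matrix, components ordered res3, res4, res2:
  T_b: (1, 4, 0)
  T_a: (2, 4, 1)
  T_d: (4, 1, 2)
  T_f: (2, 2, 3)
  T_g: (2, 3, 0)
(2) The state is SAFE; one workable sequence: T_f, T_d, T_b, T_g, T_a.
Key observation: the first exact fit in this order is T_f — it needs (2, 2, 3) with (3, 2, 3) free, meeting a requested resource to the last unit.
Walking it through:
  pool = (3, 2, 3)
  run T_f (needs (2, 2, 3), free (3, 2, 3)); after release of (2, 0, 0) the pool is (5, 2, 3)
  run T_d (needs (4, 1, 2), free (5, 2, 3)); after release of (0, 3, 2) the pool is (5, 5, 5)
  run T_b (needs (1, 4, 0), free (5, 5, 5)); after release of (1, 1, 0) the pool is (6, 6, 5)
  run T_g (needs (2, 3, 0), free (6, 6, 5)); after release of (1, 0, 3) the pool is (7, 6, 8)
  run T_a (needs (2, 4, 1), free (7, 6, 8)); after release of (1, 0, 0) the pool is (8, 6, 8)
(3) Precisely 6 of the possible complete orderings are safe sequences.


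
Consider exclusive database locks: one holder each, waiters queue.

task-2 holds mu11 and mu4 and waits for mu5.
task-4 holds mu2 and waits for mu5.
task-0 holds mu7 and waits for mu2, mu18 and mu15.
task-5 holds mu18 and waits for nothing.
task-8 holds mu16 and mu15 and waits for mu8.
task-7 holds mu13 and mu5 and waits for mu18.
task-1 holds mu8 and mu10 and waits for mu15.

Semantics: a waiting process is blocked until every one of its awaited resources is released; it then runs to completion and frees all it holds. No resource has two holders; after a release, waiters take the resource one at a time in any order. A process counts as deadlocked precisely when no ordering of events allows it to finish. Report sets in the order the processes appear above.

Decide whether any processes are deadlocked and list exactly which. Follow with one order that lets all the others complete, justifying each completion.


Deadlocked set: task-0, task-8 and task-1.
Key observation: the wait chain closes on itself along task-8 -> task-1 -> task-8; task-0 waits into the deadlock from upstream.
The rest can finish in the order task-5, task-7, task-2, task-4.
Verifying each step:
  task-5: no waits; runs immediately, freeing mu18
  task-7 waits on mu18 — all released -> runs and releases mu13 and mu5
  task-2 waits on mu5 — all released -> runs and releases mu11 and mu4
  task-4 waits on mu5 — all released -> runs and releases mu2


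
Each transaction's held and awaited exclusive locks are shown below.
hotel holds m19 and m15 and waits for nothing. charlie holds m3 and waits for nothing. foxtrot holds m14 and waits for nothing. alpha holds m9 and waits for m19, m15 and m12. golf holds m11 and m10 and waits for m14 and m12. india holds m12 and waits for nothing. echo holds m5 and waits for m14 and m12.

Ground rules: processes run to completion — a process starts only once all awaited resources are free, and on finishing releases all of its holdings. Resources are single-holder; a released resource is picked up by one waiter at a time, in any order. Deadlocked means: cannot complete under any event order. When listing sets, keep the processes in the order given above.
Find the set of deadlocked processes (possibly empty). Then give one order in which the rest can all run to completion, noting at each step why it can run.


Nothing here is deadlocked.
Key observation: all waits point, directly or indirectly, at processes that can finish, so nothing is permanently blocked.
A valid finishing order for the others: foxtrot, india, golf, echo, hotel, charlie, alpha.
Check, step by step:
  foxtrot waits on nothing -> runs at once and releases m14
  india waits on nothing -> runs at once and releases m12
  golf waits on m14 and m12 — all released -> runs and releases m11 and m10
  echo waits on m14 and m12 — all released -> runs and releases m5
  hotel waits on nothing -> runs at once and releases m19 and m15
  charlie waits on nothing -> runs at once and releases m3
  alpha waits on m19, m15 and m12 — all released -> runs and releases m9


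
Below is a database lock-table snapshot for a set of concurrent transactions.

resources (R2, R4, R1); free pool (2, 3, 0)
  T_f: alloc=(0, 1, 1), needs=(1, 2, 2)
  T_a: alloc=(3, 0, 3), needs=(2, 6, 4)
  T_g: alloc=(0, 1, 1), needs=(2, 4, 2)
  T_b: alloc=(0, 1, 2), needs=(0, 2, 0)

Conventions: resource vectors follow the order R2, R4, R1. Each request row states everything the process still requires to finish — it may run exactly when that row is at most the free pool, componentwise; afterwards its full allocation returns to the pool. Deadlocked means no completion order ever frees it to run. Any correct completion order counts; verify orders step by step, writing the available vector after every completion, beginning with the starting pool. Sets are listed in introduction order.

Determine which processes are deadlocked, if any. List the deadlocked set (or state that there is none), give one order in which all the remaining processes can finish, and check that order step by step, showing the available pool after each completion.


Nothing here is deadlocked.
Key observation: T_b fits the free pool immediately, and its release cascades until everyone finishes.
A valid finishing order for the others: T_b, T_f, T_g, T_a. Verifying each step:
  pool = (2, 3, 0)
  run T_b (needs (0, 2, 0), free (2, 3, 0)); after release of (0, 1, 2) the pool is (2, 4, 2)
  run T_f (needs (1, 2, 2), free (2, 4, 2)); after release of (0, 1, 1) the pool is (2, 5, 3)
  run T_g (needs (2, 4, 2), free (2, 5, 3)); after release of (0, 1, 1) the pool is (2, 6, 4)
  run T_a (needs (2, 6, 4), free (2, 6, 4)); after release of (3, 0, 3) the pool is (5, 6, 7)


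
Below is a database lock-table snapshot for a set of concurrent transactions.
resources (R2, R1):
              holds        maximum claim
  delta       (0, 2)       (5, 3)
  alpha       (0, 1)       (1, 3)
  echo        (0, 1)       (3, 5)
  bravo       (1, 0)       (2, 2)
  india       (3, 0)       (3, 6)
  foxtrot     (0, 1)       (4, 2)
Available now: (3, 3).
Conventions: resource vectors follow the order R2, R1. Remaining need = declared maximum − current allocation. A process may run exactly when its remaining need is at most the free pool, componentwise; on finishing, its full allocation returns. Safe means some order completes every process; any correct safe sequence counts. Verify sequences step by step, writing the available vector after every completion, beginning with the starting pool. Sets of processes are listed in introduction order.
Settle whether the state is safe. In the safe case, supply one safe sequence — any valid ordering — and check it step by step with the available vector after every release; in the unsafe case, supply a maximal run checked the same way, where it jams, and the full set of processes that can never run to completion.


SAFE, for example via the order bravo, alpha, echo, foxtrot, india, delta.
Key observation: the first exact fit in this order is echo — it needs (3, 4) with (4, 4) free, meeting a requested resource to the last unit.
Step-by-step check:
  pool = (3, 3)
  run bravo (needs (1, 2), free (3, 3)); after release of (1, 0) the pool is (4, 3)
  run alpha (needs (1, 2), free (4, 3)); after release of (0, 1) the pool is (4, 4)
  run echo (needs (3, 4), free (4, 4)); after release of (0, 1) the pool is (4, 5)
  run foxtrot (needs (4, 1), free (4, 5)); after release of (0, 1) the pool is (4, 6)
  run india (needs (0, 6), free (4, 6)); after release of (3, 0) the pool is (7, 6)
  run delta (needs (5, 1), free (7, 6)); after release of (0, 2) the pool is (7, 8)


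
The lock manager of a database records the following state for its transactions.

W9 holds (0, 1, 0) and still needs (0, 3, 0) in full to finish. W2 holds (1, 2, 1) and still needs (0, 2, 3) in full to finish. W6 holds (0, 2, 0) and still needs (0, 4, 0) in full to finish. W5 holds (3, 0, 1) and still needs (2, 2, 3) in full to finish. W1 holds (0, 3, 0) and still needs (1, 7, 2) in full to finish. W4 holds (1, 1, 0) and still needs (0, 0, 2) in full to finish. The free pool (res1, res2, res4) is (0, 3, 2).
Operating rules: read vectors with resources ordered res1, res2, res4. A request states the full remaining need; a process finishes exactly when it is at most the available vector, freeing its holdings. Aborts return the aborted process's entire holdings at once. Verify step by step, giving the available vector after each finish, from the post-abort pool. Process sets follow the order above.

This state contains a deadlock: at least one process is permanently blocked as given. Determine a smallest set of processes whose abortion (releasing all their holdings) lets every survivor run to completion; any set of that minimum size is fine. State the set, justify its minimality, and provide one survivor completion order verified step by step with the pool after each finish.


Abort W5.
Key observation: before aborting W5, W2 was permanently blocked — no order could ever run it; afterwards it completes at step 1.
No smaller set exists: with zero aborts the deadlock remains.
Survivors finish in the order: W2, W6, W9, W4, W1. Step-by-step check (pool after the aborts first):
  pool = (3, 3, 3)
  run W2 (needs (0, 2, 3), free (3, 3, 3)); after release of (1, 2, 1) the pool is (4, 5, 4)
  run W6 (needs (0, 4, 0), free (4, 5, 4)); after release of (0, 2, 0) the pool is (4, 7, 4)
  run W9 (needs (0, 3, 0), free (4, 7, 4)); after release of (0, 1, 0) the pool is (4, 8, 4)
  run W4 (needs (0, 0, 2), free (4, 8, 4)); after release of (1, 1, 0) the pool is (5, 9, 4)
  run W1 (needs (1, 7, 2), free (5, 9, 4)); after release of (0, 3, 0) the pool is (5, 12, 4)


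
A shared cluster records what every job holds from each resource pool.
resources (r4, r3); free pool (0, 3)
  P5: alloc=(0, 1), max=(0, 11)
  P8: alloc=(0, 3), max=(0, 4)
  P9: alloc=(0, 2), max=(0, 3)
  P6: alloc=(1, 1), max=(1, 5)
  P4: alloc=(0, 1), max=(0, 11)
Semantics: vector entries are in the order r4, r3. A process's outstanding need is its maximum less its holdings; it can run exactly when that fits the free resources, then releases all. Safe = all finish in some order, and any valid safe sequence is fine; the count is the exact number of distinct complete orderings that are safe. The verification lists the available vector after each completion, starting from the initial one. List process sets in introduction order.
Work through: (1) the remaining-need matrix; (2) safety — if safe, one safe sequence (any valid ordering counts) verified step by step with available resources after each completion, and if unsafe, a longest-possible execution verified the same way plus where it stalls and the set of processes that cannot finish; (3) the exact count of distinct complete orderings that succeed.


(1) Remaining need (order r4, r3):
  P5: (0, 10)
  P8: (0, 1)
  P9: (0, 1)
  P6: (0, 4)
  P4: (0, 10)
(2) The state is UNSAFE.
Key observation: after P8, P9, P6 complete, (1, 9) is the best the pool ever gets, yet each leftover process wants more r3.
Going as far as possible: P8, P9, P6; after that, nothing fits. Step-by-step check:
  pool = (0, 3)
  P8 needs (0, 1) <= (0, 3) -> finishes; pool += (0, 3) = (0, 6)
  P9 needs (0, 1) <= (0, 6) -> finishes; pool += (0, 2) = (0, 8)
  P6 needs (0, 4) <= (0, 8) -> finishes; pool += (1, 1) = (1, 9)
  P5 still needs (0, 10) but only (1, 9) is free — short on r3
  P4 still needs (0, 10) but only (1, 9) is free — short on r3
Permanently blocked: P5 and P4.
(3) Exactly 0 of the possible complete orderings are safe sequences.


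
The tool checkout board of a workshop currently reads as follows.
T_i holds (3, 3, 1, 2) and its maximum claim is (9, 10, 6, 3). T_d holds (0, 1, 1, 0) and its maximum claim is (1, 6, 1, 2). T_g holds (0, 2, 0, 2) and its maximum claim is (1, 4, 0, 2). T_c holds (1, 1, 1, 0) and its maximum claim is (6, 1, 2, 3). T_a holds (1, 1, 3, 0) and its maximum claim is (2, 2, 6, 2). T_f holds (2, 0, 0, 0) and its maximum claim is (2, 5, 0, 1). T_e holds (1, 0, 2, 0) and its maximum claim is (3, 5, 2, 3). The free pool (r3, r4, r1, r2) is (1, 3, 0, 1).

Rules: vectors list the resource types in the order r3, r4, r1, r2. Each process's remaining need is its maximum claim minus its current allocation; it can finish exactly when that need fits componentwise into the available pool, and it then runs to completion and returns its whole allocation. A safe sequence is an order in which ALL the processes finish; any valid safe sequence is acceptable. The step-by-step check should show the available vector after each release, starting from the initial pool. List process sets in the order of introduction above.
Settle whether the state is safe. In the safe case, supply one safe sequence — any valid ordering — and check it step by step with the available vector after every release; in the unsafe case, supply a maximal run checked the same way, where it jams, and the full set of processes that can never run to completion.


SAFE — a valid safe sequence is T_g, T_f, T_d, T_e, T_a, T_c, T_i.
Key observation: reading the order forward, T_g is the first process whose need (1, 2, 0, 0) meets the free pool (1, 3, 0, 1) exactly on a resource it requests.
Step-by-step check:
  pool = (1, 3, 0, 1)
  run T_g (needs (1, 2, 0, 0), free (1, 3, 0, 1)); after release of (0, 2, 0, 2) the pool is (1, 5, 0, 3)
  run T_f (needs (0, 5, 0, 1), free (1, 5, 0, 3)); after release of (2, 0, 0, 0) the pool is (3, 5, 0, 3)
  run T_d (needs (1, 5, 0, 2), free (3, 5, 0, 3)); after release of (0, 1, 1, 0) the pool is (3, 6, 1, 3)
  run T_e (needs (2, 5, 0, 3), free (3, 6, 1, 3)); after release of (1, 0, 2, 0) the pool is (4, 6, 3, 3)
  run T_a (needs (1, 1, 3, 2), free (4, 6, 3, 3)); after release of (1, 1, 3, 0) the pool is (5, 7, 6, 3)
  run T_c (needs (5, 0, 1, 3), free (5, 7, 6, 3)); after release of (1, 1, 1, 0) the pool is (6, 8, 7, 3)
  run T_i (needs (6, 7, 5, 1), free (6, 8, 7, 3)); after release of (3, 3, 1, 2) the pool is (9, 11, 8, 5)


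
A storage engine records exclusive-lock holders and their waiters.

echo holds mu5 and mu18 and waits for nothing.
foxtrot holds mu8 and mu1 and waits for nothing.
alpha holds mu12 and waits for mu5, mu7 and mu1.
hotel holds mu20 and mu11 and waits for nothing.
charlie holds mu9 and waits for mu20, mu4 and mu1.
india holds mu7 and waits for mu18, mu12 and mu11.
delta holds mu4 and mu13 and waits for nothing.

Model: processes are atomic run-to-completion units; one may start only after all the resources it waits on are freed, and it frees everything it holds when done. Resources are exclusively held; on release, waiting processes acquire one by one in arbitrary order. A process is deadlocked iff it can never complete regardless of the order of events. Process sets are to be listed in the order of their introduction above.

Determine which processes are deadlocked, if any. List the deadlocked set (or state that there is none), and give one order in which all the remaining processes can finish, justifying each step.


Deadlocked: alpha and india.
Key observation: the waits loop around alpha -> india -> alpha with no way out; no other process is dragged down with it.
One completion order for the rest: foxtrot, hotel, echo, delta, charlie.
Check, step by step:
  run foxtrot (it waits on nothing); releases mu8 and mu1
  run hotel (it waits on nothing); releases mu20 and mu11
  run echo (it waits on nothing); releases mu5 and mu18
  run delta (it waits on nothing); releases mu4 and mu13
  charlie waits on mu20, mu4 and mu1 — all released -> runs and releases mu9


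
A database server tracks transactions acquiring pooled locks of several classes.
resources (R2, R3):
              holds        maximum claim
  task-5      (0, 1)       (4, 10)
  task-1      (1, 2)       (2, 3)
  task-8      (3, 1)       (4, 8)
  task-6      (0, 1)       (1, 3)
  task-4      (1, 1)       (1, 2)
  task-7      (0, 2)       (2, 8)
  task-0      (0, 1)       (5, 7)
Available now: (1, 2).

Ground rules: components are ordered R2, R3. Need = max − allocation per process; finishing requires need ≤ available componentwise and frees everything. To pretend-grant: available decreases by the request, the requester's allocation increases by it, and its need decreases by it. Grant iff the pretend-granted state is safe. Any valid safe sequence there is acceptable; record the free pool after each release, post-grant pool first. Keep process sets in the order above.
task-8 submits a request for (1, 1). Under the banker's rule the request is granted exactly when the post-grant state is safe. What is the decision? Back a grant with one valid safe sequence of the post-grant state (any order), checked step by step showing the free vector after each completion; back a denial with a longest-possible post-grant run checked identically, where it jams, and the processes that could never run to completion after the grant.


DENY. Granting would leave the state unsafe.
Key observation: no order helps: past task-4, task-6, task-1, the free pool tops out at (2, 5), below what each blocked process needs in R3.
Pretend the grant happened; the run task-4, task-6, task-1 goes as far as possible. Check, step by step:
  pool = (0, 1)
  run task-4 (needs (0, 1), free (0, 1)); after release of (1, 1) the pool is (1, 2)
  run task-6 (needs (1, 2), free (1, 2)); after release of (0, 1) the pool is (1, 3)
  run task-1 (needs (1, 1), free (1, 3)); after release of (1, 2) the pool is (2, 5)
  task-5 still needs (4, 9) but only (2, 5) is free — short on R2 and R3
  task-8 still needs (0, 6) but only (2, 5) is free — short on R3
  task-7 still needs (2, 6) but only (2, 5) is free — short on R3
  task-0 still needs (5, 6) but only (2, 5) is free — short on R2 and R3
Had the request been granted, task-5, task-8, task-7 and task-0 could never finish.


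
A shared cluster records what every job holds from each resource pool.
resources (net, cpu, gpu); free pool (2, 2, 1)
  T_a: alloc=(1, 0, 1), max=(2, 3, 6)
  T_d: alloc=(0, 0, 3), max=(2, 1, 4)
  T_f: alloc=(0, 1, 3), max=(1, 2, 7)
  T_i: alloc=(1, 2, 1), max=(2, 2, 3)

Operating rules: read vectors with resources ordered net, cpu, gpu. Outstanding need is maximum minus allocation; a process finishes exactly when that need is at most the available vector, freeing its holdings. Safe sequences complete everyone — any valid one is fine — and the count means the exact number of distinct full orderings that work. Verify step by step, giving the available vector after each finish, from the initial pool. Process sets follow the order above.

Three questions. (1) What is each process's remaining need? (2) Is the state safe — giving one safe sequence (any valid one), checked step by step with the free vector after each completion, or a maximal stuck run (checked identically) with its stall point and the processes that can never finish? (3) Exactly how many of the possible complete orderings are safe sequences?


(1) Outstanding need per process (order net, cpu, gpu):
  T_a: (1, 3, 5)
  T_d: (2, 1, 1)
  T_f: (1, 1, 4)
  T_i: (1, 0, 2)
(2) The state is SAFE; one workable sequence: T_d, T_f, T_i, T_a.
Key observation: at T_d the run first touches a limit — (2, 1, 1) against (2, 2, 1), exact on a resource it actually requests.
Step-by-step check:
  pool = (2, 2, 1)
  T_d: need (2, 1, 1) fits (2, 2, 1); releases (0, 0, 3), pool now (2, 2, 4)
  T_f: need (1, 1, 4) fits (2, 2, 4); releases (0, 1, 3), pool now (2, 3, 7)
  T_i: need (1, 0, 2) fits (2, 3, 7); releases (1, 2, 1), pool now (3, 5, 8)
  T_a: need (1, 3, 5) fits (3, 5, 8); releases (1, 0, 1), pool now (4, 5, 9)
(3) Precisely 4 of the possible complete orderings are safe sequences.


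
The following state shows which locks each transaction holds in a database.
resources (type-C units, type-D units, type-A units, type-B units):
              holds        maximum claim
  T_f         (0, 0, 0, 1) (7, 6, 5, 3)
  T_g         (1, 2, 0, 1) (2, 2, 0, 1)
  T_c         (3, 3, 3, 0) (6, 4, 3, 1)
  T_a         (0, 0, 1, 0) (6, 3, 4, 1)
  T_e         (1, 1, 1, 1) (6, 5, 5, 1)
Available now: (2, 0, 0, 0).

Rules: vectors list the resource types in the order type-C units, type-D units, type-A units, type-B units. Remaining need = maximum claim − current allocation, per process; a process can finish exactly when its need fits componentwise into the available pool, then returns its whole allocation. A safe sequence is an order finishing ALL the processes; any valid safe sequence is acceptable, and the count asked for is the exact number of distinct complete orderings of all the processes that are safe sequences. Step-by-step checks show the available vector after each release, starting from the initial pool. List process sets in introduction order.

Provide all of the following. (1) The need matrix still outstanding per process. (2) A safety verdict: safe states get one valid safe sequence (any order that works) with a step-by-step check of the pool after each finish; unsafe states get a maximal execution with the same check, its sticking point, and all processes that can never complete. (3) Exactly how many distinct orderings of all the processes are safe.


(1) Outstanding need per process (order type-C units, type-D units, type-A units, type-B units):
  T_f: (7, 6, 5, 2)
  T_g: (1, 0, 0, 0)
  T_c: (3, 1, 0, 1)
  T_a: (6, 3, 3, 1)
  T_e: (5, 4, 4, 0)
(2) SAFE. One safe sequence: T_g, T_c, T_a, T_e, T_f.
Key observation: T_c is the earliest step where a requested resource binds exactly: need (3, 1, 0, 1), pool (3, 2, 0, 1) at its turn.
Step-by-step check:
  pool = (2, 0, 0, 0)
  T_g: need (1, 0, 0, 0) fits (2, 0, 0, 0); releases (1, 2, 0, 1), pool now (3, 2, 0, 1)
  T_c: need (3, 1, 0, 1) fits (3, 2, 0, 1); releases (3, 3, 3, 0), pool now (6, 5, 3, 1)
  T_a: need (6, 3, 3, 1) fits (6, 5, 3, 1); releases (0, 0, 1, 0), pool now (6, 5, 4, 1)
  T_e: need (5, 4, 4, 0) fits (6, 5, 4, 1); releases (1, 1, 1, 1), pool now (7, 6, 5, 2)
  T_f: need (7, 6, 5, 2) fits (7, 6, 5, 2); releases (0, 0, 0, 1), pool now (7, 6, 5, 3)
(3) The exact count: 1 of the possible complete orderings is a safe sequence.


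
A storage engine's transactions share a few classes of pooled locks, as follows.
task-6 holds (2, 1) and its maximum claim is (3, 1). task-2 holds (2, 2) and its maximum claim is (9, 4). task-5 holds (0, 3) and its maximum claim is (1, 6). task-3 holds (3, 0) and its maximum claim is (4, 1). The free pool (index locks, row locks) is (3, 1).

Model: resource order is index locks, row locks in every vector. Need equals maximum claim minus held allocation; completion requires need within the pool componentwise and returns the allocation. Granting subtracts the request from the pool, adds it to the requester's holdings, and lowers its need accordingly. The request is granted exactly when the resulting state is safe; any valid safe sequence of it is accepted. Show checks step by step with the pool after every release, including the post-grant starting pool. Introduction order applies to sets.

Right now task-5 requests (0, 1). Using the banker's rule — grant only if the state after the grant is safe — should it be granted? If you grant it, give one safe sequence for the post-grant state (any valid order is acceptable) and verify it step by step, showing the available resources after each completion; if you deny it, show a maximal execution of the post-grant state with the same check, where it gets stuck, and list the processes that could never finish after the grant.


DENY. Granting would leave the state unsafe.
Key observation: no order helps: past task-6, task-3, the free pool tops out at (8, 1), below what each blocked process needs in row locks.
On the post-grant state, task-6, task-3 is a maximal run — nothing extends it. Verifying each step:
  pool = (3, 0)
  run task-6 (needs (1, 0), free (3, 0)); after release of (2, 1) the pool is (5, 1)
  run task-3 (needs (1, 1), free (5, 1)); after release of (3, 0) the pool is (8, 1)
  task-2 still needs (7, 2) but only (8, 1) is free — short on row locks
  task-5 still needs (1, 2) but only (8, 1) is free — short on row locks
Post-grant, the permanently blocked set is task-2 and task-5.


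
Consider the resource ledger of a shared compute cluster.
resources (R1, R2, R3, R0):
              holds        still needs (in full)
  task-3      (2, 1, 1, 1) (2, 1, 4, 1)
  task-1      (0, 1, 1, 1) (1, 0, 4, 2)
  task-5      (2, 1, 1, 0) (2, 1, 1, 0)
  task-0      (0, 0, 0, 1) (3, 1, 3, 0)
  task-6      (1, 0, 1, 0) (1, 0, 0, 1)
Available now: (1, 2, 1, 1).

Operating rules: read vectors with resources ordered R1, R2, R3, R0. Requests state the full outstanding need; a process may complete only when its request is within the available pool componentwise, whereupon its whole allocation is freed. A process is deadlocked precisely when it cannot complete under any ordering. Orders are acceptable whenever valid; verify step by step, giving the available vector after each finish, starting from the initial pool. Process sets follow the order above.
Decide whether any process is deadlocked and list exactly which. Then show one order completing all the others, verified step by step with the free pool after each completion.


The deadlocked set is task-3 and task-1.
Key observation: task-6, task-5, task-0 can finish, but then (4, 3, 3, 2) is all there is, and the blocked group's R3 demands exceed it.
The rest can finish in the order task-6, task-5, task-0. Step-by-step check:
  pool = (1, 2, 1, 1)
  run task-6 (needs (1, 0, 0, 1), free (1, 2, 1, 1)); after release of (1, 0, 1, 0) the pool is (2, 2, 2, 1)
  run task-5 (needs (2, 1, 1, 0), free (2, 2, 2, 1)); after release of (2, 1, 1, 0) the pool is (4, 3, 3, 1)
  run task-0 (needs (3, 1, 3, 0), free (4, 3, 3, 1)); after release of (0, 0, 0, 1) the pool is (4, 3, 3, 2)
None of the blocked processes ever fits:
  task-3 cannot run: need (2, 1, 4, 1) vs free (4, 3, 3, 2) (insufficient R3)
  task-1 cannot run: need (1, 0, 4, 2) vs free (4, 3, 3, 2) (insufficient R3)


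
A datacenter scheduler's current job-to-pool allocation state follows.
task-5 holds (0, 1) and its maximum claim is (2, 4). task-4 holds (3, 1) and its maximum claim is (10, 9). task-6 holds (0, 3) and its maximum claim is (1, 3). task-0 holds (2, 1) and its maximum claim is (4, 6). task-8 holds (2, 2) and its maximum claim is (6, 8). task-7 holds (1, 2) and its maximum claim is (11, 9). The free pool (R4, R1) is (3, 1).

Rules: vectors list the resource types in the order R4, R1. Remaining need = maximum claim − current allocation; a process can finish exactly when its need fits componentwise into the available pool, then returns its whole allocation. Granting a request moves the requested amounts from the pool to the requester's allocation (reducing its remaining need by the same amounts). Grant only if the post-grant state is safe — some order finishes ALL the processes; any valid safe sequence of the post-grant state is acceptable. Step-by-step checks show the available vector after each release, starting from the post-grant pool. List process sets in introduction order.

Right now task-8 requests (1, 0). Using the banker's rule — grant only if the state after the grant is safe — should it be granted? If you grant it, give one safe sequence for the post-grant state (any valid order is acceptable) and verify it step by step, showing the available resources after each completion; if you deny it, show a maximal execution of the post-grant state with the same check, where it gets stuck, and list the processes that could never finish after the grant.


GRANT — the state after the grant stays safe, e.g. via task-6, task-5, task-0, task-8, task-4, task-7.
Key observation: (2, 1) free after granting still covers task-6 first, and each release covers the next.
Check on the post-grant state, step by step:
  pool = (2, 1)
  task-6: need (1, 0) fits (2, 1); releases (0, 3), pool now (2, 4)
  task-5: need (2, 3) fits (2, 4); releases (0, 1), pool now (2, 5)
  task-0: need (2, 5) fits (2, 5); releases (2, 1), pool now (4, 6)
  task-8: need (3, 6) fits (4, 6); releases (3, 2), pool now (7, 8)
  task-4: need (7, 8) fits (7, 8); releases (3, 1), pool now (10, 9)
  task-7: need (10, 7) fits (10, 9); releases (1, 2), pool now (11, 11)


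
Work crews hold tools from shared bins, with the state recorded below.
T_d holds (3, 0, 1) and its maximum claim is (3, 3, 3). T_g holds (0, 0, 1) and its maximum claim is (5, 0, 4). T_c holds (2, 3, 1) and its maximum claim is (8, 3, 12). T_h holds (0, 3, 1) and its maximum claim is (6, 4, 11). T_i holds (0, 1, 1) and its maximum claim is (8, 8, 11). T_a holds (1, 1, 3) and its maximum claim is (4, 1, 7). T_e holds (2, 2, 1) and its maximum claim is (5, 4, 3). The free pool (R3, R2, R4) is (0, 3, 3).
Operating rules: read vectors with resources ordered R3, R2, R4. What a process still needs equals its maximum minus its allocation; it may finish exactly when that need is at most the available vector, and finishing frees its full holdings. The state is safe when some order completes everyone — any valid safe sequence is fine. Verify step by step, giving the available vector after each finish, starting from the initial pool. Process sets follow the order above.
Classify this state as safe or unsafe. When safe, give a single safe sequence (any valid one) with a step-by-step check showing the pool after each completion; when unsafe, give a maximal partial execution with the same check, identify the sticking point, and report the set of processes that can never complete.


UNSAFE — no complete ordering exists.
Key observation: even finishing T_d, T_e, T_a, T_g leaves just (6, 6, 9) free — too little R4 for any of the remaining processes.
The run T_d, T_e, T_a, T_g cannot be extended any further. Walking it through:
  pool = (0, 3, 3)
  T_d needs (0, 3, 2) <= (0, 3, 3) -> finishes; pool += (3, 0, 1) = (3, 3, 4)
  T_e needs (3, 2, 2) <= (3, 3, 4) -> finishes; pool += (2, 2, 1) = (5, 5, 5)
  T_a needs (3, 0, 4) <= (5, 5, 5) -> finishes; pool += (1, 1, 3) = (6, 6, 8)
  T_g needs (5, 0, 3) <= (6, 6, 8) -> finishes; pool += (0, 0, 1) = (6, 6, 9)
  T_c still needs (6, 0, 11) but only (6, 6, 9) is free — short on R4
  T_h still needs (6, 1, 10) but only (6, 6, 9) is free — short on R4
  T_i still needs (8, 7, 10) but only (6, 6, 9) is free — short on R3, R2 and R4
Permanently blocked: T_c, T_h and T_i.


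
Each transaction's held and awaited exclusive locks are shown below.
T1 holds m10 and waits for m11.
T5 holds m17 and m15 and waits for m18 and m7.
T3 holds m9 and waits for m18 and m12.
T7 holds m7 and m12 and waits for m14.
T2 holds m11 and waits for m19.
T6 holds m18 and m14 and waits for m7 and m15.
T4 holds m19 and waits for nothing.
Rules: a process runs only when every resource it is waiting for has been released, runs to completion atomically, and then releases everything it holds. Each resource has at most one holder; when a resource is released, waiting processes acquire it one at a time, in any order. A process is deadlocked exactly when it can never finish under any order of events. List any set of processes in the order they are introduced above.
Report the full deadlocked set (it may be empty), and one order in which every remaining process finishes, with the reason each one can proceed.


Deadlocked set: T5, T3, T7 and T6.
Key observation: the cycle T5 -> T7 -> T6 -> T5 can never break — each member waits on the next; T3 waits into the deadlock from upstream.
The rest can finish in the order T4, T2, T1.
Verifying each step:
  run T4 (it waits on nothing); releases m19
  run T2 (all its waits — m19 — are resolved); releases m11
  run T1 (all its waits — m11 — are resolved); releases m10


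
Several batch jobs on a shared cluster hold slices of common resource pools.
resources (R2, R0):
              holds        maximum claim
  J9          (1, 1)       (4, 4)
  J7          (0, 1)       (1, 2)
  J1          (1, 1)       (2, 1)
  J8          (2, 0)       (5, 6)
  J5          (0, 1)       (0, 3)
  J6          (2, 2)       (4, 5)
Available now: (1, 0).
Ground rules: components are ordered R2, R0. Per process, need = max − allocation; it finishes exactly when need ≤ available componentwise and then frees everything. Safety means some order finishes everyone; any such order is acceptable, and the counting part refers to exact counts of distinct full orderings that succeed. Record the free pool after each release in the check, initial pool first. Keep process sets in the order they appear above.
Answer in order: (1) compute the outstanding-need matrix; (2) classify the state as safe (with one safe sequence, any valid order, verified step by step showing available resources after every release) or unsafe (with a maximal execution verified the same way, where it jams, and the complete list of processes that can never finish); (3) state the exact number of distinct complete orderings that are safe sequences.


(1) Remaining need (order R2, R0):
  J9: (3, 3)
  J7: (1, 1)
  J1: (1, 0)
  J8: (3, 6)
  J5: (0, 2)
  J6: (2, 3)
(2) The state is SAFE; one workable sequence: J1, J7, J5, J6, J9, J8.
Key observation: the first exact fit in this order is J1 — it needs (1, 0) with (1, 0) free, meeting a requested resource to the last unit.
Walking it through:
  pool = (1, 0)
  J1: need (1, 0) fits (1, 0); releases (1, 1), pool now (2, 1)
  J7: need (1, 1) fits (2, 1); releases (0, 1), pool now (2, 2)
  J5: need (0, 2) fits (2, 2); releases (0, 1), pool now (2, 3)
  J6: need (2, 3) fits (2, 3); releases (2, 2), pool now (4, 5)
  J9: need (3, 3) fits (4, 5); releases (1, 1), pool now (5, 6)
  J8: need (3, 6) fits (5, 6); releases (2, 0), pool now (7, 6)
(3) The exact count: 1 of the possible complete orderings is a safe sequence.


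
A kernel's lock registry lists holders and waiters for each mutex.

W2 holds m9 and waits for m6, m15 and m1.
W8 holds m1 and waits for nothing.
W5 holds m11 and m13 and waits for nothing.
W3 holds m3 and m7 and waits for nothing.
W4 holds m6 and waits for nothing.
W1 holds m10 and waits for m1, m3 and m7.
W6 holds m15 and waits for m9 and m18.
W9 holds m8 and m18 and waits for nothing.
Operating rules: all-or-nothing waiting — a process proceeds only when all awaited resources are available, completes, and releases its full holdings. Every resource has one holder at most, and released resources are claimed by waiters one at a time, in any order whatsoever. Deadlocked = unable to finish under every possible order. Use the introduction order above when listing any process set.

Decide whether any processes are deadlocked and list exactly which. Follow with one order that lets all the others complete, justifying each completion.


The deadlocked set is W2 and W6.
Key observation: nobody on the ring W2 -> W6 -> W2 can start until another member finishes, which never happens; no other process is dragged down with it.
One completion order for the rest: W8, W4, W9, W3, W1, W5.
Verifying each step:
  run W8 (it waits on nothing); releases m1
  run W4 (it waits on nothing); releases m6
  run W9 (it waits on nothing); releases m8 and m18
  run W3 (it waits on nothing); releases m3 and m7
  W1: everything it awaited (m1, m3 and m7) is free; runs, freeing m10
  run W5 (it waits on nothing); releases m11 and m13


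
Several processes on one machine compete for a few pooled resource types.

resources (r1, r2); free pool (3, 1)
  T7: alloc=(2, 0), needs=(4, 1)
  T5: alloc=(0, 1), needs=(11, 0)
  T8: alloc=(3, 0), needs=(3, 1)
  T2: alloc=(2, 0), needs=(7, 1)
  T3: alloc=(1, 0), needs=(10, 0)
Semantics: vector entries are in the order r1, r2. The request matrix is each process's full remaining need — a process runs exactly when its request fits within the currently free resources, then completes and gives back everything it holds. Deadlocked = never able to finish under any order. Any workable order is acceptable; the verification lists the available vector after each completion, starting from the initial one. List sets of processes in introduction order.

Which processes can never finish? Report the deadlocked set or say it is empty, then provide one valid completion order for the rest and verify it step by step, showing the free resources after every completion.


The deadlocked set is empty.
Key observation: the pool covers T8 at once, and every later process fits after earlier releases.
A valid finishing order for the others: T8, T7, T2, T3, T5. Walking it through:
  pool = (3, 1)
  T8 needs (3, 1) <= (3, 1) -> finishes; pool += (3, 0) = (6, 1)
  T7 needs (4, 1) <= (6, 1) -> finishes; pool += (2, 0) = (8, 1)
  T2 needs (7, 1) <= (8, 1) -> finishes; pool += (2, 0) = (10, 1)
  T3 needs (10, 0) <= (10, 1) -> finishes; pool += (1, 0) = (11, 1)
  T5 needs (11, 0) <= (11, 1) -> finishes; pool += (0, 1) = (11, 2)


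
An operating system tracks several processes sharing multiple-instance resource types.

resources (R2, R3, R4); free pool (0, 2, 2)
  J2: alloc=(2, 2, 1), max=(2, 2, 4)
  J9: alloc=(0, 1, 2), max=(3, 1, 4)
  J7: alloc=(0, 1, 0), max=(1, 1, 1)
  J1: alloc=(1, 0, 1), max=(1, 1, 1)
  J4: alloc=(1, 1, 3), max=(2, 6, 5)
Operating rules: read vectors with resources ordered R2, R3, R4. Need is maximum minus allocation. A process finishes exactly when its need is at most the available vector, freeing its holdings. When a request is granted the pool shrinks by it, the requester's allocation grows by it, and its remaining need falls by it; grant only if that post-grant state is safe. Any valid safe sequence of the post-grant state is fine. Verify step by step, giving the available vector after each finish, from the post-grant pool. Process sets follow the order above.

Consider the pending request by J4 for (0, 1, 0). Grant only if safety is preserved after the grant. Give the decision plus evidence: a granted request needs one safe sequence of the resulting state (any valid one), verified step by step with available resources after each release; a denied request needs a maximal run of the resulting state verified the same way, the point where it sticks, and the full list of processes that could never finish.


GRANT — the state after the grant stays safe, e.g. via J1, J7, J2, J4, J9.
Key observation: the grant leaves (0, 1, 2) free — enough for J1, whose release restarts the cascade.
Check on the post-grant state, step by step:
  pool = (0, 1, 2)
  J1 needs (0, 1, 0) <= (0, 1, 2) -> finishes; pool += (1, 0, 1) = (1, 1, 3)
  J7 needs (1, 0, 1) <= (1, 1, 3) -> finishes; pool += (0, 1, 0) = (1, 2, 3)
  J2 needs (0, 0, 3) <= (1, 2, 3) -> finishes; pool += (2, 2, 1) = (3, 4, 4)
  J4 needs (1, 4, 2) <= (3, 4, 4) -> finishes; pool += (1, 2, 3) = (4, 6, 7)
  J9 needs (3, 0, 2) <= (4, 6, 7) -> finishes; pool += (0, 1, 2) = (4, 7, 9)


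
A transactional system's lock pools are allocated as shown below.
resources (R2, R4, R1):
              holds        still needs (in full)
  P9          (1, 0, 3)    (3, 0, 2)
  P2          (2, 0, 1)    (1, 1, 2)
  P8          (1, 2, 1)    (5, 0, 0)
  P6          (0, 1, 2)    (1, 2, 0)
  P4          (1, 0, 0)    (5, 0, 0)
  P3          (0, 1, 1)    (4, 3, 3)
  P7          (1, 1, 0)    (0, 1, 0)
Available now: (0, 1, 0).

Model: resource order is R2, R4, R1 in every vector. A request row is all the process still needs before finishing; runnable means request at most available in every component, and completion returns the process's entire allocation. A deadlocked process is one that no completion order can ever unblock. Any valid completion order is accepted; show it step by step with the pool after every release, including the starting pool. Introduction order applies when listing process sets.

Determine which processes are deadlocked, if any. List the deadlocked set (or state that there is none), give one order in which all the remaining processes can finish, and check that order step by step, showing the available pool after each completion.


The deadlocked set is P8 and P4.
Key observation: no order helps: past P7, P6, P2, P9, P3, the free pool tops out at (4, 4, 7), below what each blocked process needs in R2.
A valid finishing order for the others: P7, P6, P2, P9, P3. Check, step by step:
  pool = (0, 1, 0)
  P7 needs (0, 1, 0) <= (0, 1, 0) -> finishes; pool += (1, 1, 0) = (1, 2, 0)
  P6 needs (1, 2, 0) <= (1, 2, 0) -> finishes; pool += (0, 1, 2) = (1, 3, 2)
  P2 needs (1, 1, 2) <= (1, 3, 2) -> finishes; pool += (2, 0, 1) = (3, 3, 3)
  P9 needs (3, 0, 2) <= (3, 3, 3) -> finishes; pool += (1, 0, 3) = (4, 3, 6)
  P3 needs (4, 3, 3) <= (4, 3, 6) -> finishes; pool += (0, 1, 1) = (4, 4, 7)
None of the blocked processes ever fits:
  P8 still needs (5, 0, 0) but only (4, 4, 7) is free — short on R2
  P4 still needs (5, 0, 0) but only (4, 4, 7) is free — short on R2
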